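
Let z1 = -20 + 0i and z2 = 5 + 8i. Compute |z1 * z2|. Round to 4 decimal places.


Step 1: |z1| = sqrt((-20)^2 + 0^2) = sqrt(400)
Step 2: |z2| = sqrt(5^2 + 8^2) = sqrt(89)
Step 3: |z1*z2| = |z1|*|z2| = sqrt(400) * sqrt(89) = sqrt(400 * 89) = sqrt(35600)
Step 4: = 188.6796

188.6796


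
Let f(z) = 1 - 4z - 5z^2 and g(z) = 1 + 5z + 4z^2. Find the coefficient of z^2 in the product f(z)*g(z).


Step 1: z^2 term in f*g comes from: (1)*(4z^2) + (-4z)*(5z) + (-5z^2)*(1)
Step 2: = 4 - 20 - 5
Step 3: = -21

-21


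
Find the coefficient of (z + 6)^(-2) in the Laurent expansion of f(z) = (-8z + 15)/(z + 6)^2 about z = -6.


Step 1: Write the numerator in powers of (z + 6): -8z + 15 = -8(z + 6) + (-8*(-6) + 15) = -8(z + 6) + 63
Step 2: Divide by (z + 6)^2: f(z) = 63(z + 6)^(-2) - 8(z + 6)^(-1)
Step 3: This finite sum is the Laurent series of f about z = -6.
Step 4: Coefficient of (z + 6)^(-2) = -8*(-6) + 15 = 63

63


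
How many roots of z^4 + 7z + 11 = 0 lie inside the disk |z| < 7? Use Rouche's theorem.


Step 1: On |z| = 7 the three terms have sizes |z^4| = 7^4 = 2401, |7z| = 7*7 = 49, |11| = 11
Step 2: The dominant term is g(z) = z^4; let h(z) = 7z + 11 so f = g + h
Step 3: On |z| = 7: |g| = 2401 and |h| <= 49 + 11 = 60
Step 4: Since 2401 > 60, |h| < |g| on |z| = 7, so by Rouche f has the same number of zeros as g inside |z| < 7
Step 5: g(z) = z^4 has 4 zeros (all at the origin) inside |z| < 7. Answer = 4

4


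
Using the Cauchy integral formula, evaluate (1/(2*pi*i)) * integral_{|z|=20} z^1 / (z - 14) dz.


Step 1: f(z) = z^1, a = 14 is inside |z| = 20
Step 2: By Cauchy integral formula: (1/(2pi*i)) * integral = f(a)
Step 3: f(14) = 14^1 = 14

14


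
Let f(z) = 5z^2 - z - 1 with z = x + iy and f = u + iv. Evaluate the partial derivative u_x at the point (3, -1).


Step 1: f(z) = 5(x+iy)^2 - (x+iy) - 1
Step 2: u = 5(x^2 - y^2) - x - 1
Step 3: u_x = 10x - 1
Step 4: At (3, -1): u_x = 30 - 1 = 29

29


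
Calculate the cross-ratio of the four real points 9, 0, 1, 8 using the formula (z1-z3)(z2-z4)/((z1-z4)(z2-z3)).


Step 1: (z1-z3)(z2-z4) = 8 * (-8) = -64
Step 2: (z1-z4)(z2-z3) = 1 * (-1) = -1
Step 3: Cross-ratio = 64/1 = 64

64


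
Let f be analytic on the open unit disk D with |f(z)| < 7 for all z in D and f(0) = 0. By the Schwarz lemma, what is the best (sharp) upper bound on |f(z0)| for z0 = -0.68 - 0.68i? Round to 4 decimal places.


Step 1: g = f/7 maps D -> D with g(0) = 0, so by the Schwarz lemma |g(z)| <= |z|, i.e. |f(z)| <= 7|z|; this is sharp (f(z) = 7z).
Step 2: |z0|^2 = (-0.68)^2 + (-0.68)^2 = 0.9248
Step 3: |z0| = sqrt(0.9248) = 0.961665
Step 4: Best bound = 7 * |z0| = 7 * 0.961665 = 6.7317

6.7317


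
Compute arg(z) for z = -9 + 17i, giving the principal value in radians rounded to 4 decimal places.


Step 1: z = -9 + 17i
Step 2: arg(z) = atan2(17, -9)
Step 3: arg(z) = 2.0577

2.0577


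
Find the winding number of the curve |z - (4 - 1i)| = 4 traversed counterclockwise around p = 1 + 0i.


Step 1: Center c = (4, -1), radius = 4
Step 2: |p - c|^2 = (-3)^2 + 1^2 = 10
Step 3: r^2 = 16
Step 4: |p-c| < r so winding number = 1

1


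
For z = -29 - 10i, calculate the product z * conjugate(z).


Step 1: conj(z) = -29 + 10i
Step 2: z * conj(z) = (-29)^2 + (-10)^2
Step 3: = 841 + 100 = 941

941


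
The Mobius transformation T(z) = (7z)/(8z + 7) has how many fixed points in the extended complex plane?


Step 1: Fixed points satisfy T(z) = z
Step 2: 8z^2 = 0
Step 3: Discriminant = 0^2 - 4*8*0 = 0
Step 4: Number of fixed points = 1

1


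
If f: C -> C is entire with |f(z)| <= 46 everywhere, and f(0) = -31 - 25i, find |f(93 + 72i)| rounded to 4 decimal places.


Step 1: By Liouville's theorem, a bounded entire function is constant.
Step 2: f(z) = f(0) = -31 - 25i for all z.
Step 3: |f(w)| = |-31 - 25i| = sqrt(961 + 625)
Step 4: = 39.8246

39.8246


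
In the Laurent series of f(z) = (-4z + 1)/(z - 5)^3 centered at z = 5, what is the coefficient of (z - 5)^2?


Step 1: Write the numerator in powers of (z - 5): -4z + 1 = -4(z - 5) + (-4*5 + 1) = -4(z - 5) - 19
Step 2: Divide by (z - 5)^3: f(z) = -19(z - 5)^(-3) - 4(z - 5)^(-2)
Step 3: This finite sum is the Laurent series of f about z = 5.
Step 4: Only the powers -3 and -2 appear, so the coefficient of (z - 5)^2 = 0

0


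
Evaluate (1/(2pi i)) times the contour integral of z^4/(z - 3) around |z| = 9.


Step 1: f(z) = z^4, a = 3 is inside |z| = 9
Step 2: By Cauchy integral formula: (1/(2pi*i)) * integral = f(a)
Step 3: f(3) = 3^4 = 81

81


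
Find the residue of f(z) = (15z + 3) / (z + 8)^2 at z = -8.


Step 1: Pole of order 2 at z = -8
Step 2: Res = lim d/dz [(z + 8)^2 * f(z)] as z -> -8
Step 3: (z + 8)^2 * f(z) = 15z + 3
Step 4: d/dz[15z + 3] = 15

15


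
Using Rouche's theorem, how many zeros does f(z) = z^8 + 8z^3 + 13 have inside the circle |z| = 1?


Step 1: On |z| = 1 the three terms have sizes |z^8| = 1^8 = 1, |8z^3| = 8*1^3 = 8, |13| = 13
Step 2: The dominant term is g(z) = 13; let h(z) = z^8 + 8z^3 so f = g + h
Step 3: On |z| = 1: |g| = 13 and |h| <= 1 + 8 = 9
Step 4: Since 13 > 9, |h| < |g| on |z| = 1, so by Rouche f has the same number of zeros as g inside |z| < 1
Step 5: g(z) = 13 is a nonzero constant with no zeros inside |z| < 1. Answer = 0

0


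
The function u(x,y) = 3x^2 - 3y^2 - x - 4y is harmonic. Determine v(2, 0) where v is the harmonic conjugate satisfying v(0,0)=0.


Step 1: v_x = -u_y = 6y + 4
Step 2: v_y = u_x = 6x - 1
Step 3: v = 6xy + 4x - y + C
Step 4: v(0,0) = 0 => C = 0
Step 5: v(2, 0) = 8

8


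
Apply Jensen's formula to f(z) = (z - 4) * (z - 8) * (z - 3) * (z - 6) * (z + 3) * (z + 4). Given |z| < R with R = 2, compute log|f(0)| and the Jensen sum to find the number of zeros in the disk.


Jensen's formula: (1/2pi)*integral log|f(Re^it)|dt = log|f(0)| + sum_{|a_k|<R} log(R/|a_k|)
Step 1: f(0) = (-4) * (-8) * (-3) * (-6) * 3 * 4 = 6912
Step 2: log|f(0)| = log|4| + log|8| + log|3| + log|6| + log|-3| + log|-4| = 8.841
Step 3: Zeros inside |z| < 2: none
Step 4: Jensen sum = (empty sum) = 0
Step 5: n(R) = number of terms in the Jensen sum = count of zeros inside |z| < 2 = 0

0


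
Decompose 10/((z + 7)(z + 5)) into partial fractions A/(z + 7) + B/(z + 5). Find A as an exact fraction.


Step 1: Multiply both sides by (z + 7) and set z = -7
Step 2: A = 10 / (-7 + 5)
Step 3: A = 10 / (-2)
Step 4: A = -5

-5


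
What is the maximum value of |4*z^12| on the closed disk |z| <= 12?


Step 1: On |z| = 12, |f(z)| = 4 * |z|^12 = 4 * 12^12
Step 2: By maximum modulus principle, maximum is on boundary.
Step 3: Maximum = 4 * 8916100448256 = 35664401793024

35664401793024


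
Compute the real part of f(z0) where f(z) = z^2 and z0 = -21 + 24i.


Step 1: z0 = -21 + 24i
Step 2: z0^2 = (-21)^2 - 24^2 - 1008i
Step 3: real part = 441 - 576 = -135

-135


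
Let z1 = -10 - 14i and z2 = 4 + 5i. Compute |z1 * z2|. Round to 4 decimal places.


Step 1: |z1| = sqrt((-10)^2 + (-14)^2) = sqrt(296)
Step 2: |z2| = sqrt(4^2 + 5^2) = sqrt(41)
Step 3: |z1*z2| = |z1|*|z2| = sqrt(296) * sqrt(41) = sqrt(296 * 41) = sqrt(12136)
Step 4: = 110.1635

110.1635


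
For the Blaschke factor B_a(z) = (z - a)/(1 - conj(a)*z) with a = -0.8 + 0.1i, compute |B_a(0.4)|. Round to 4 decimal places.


Step 1: Numerator z0 - a = 0.4 - (-0.8 + 0.1i) = 1.2 - 0.1i
Step 2: Denominator 1 - conj(a)*z0 = 1 - (-0.8 - 0.1i)*0.4 = 1.32 + 0.04i
Step 3: |z0 - a|^2 = 1.2^2 + (-0.1)^2 = 1.45; |1 - conj(a)*z0|^2 = 1.32^2 + 0.04^2 = 1.744
Step 4: |B_a(0.4)| = sqrt(1.45 / 1.744) = sqrt(0.831422)
Step 5: = 0.9118

0.9118


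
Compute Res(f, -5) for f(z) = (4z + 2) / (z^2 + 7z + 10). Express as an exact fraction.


Step 1: Q(z) = z^2 + 7z + 10 = (z + 5)(z + 2)
Step 2: Q'(z) = 2z + 7
Step 3: Q'(-5) = -3, P(-5) = -18
Step 4: Res = P(-5)/Q'(-5) = -18/(-3) = 6

6


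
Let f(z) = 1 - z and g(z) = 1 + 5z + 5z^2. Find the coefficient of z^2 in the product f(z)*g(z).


Step 1: z^2 term in f*g comes from: (1)*(5z^2) + (-z)*(5z) + (0)*(1)
Step 2: = 5 - 5 + 0
Step 3: = 0

0


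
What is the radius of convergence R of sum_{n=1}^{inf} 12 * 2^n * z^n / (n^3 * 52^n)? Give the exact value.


Step 1: General term a_n = 12 * 2^n / (n^3 * 52^n)
Step 2: By the root test, |a_n|^(1/n) = 12^(1/n) * 2 / (n^(3/n) * 52) -> 2/52 as n -> infinity (since 12^(1/n) -> 1 and n^(3/n) -> 1)
Step 3: R = 1/lim|a_n|^(1/n) = 52/2 = 26

26


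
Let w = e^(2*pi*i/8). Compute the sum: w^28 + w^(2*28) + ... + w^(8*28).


Step 1: The sum sum_{j=1}^{n} w^(k*j) equals n if n | k, else 0.
Step 2: Here n = 8, k = 28
Step 3: Does n divide k? 8 | 28 -> False
Step 4: Sum = 0

0


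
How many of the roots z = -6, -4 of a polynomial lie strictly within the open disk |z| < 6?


Step 1: Check each root:
  z = -6: |-6| = 6 >= 6
  z = -4: |-4| = 4 < 6
Step 2: Count = 1

1


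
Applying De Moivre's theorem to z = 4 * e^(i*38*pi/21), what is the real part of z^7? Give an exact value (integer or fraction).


Step 1: By De Moivre's theorem, z^7 = 4^7 * e^(i*7*38*pi/21) = 16384 * (cos(38*pi/3) + i*sin(38*pi/3))
Step 2: |z|^7 = 4^7 = 16384
Step 3: Reduce the angle mod 2*pi: 38*pi/3 - 12*pi = 2*pi/3
Step 4: cos(2*pi/3) = -1/2
Step 5: Re(z^7) = 16384 * (-1/2) = -8192

-8192


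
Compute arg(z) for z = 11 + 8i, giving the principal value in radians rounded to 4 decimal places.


Step 1: z = 11 + 8i
Step 2: arg(z) = atan2(8, 11)
Step 3: arg(z) = 0.6288

0.6288


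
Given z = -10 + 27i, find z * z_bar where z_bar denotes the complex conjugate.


Step 1: conj(z) = -10 - 27i
Step 2: z * conj(z) = (-10)^2 + 27^2
Step 3: = 100 + 729 = 829

829


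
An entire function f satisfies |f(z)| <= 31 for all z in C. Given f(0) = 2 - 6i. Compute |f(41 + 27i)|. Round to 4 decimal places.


Step 1: By Liouville's theorem, a bounded entire function is constant.
Step 2: f(z) = f(0) = 2 - 6i for all z.
Step 3: |f(w)| = |2 - 6i| = sqrt(4 + 36)
Step 4: = 6.3246

6.3246


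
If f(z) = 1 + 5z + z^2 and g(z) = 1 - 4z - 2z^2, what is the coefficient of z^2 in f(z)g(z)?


Step 1: z^2 term in f*g comes from: (1)*(-2z^2) + (5z)*(-4z) + (z^2)*(1)
Step 2: = -2 - 20 + 1
Step 3: = -21

-21


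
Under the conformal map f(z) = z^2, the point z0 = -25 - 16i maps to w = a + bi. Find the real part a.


Step 1: z0 = -25 - 16i
Step 2: z0^2 = (-25)^2 - (-16)^2 + 800i
Step 3: real part = 625 - 256 = 369

369


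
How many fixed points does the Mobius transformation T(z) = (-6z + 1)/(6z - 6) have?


Step 1: Fixed points satisfy T(z) = z
Step 2: 6z^2 - 1 = 0
Step 3: Discriminant = 0^2 - 4*6*(-1) = 24
Step 4: Number of fixed points = 2

2


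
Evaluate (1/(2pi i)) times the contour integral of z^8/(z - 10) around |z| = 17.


Step 1: f(z) = z^8, a = 10 is inside |z| = 17
Step 2: By Cauchy integral formula: (1/(2pi*i)) * integral = f(a)
Step 3: f(10) = 10^8 = 100000000

100000000


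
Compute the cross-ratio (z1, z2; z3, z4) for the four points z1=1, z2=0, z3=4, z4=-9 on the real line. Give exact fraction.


Step 1: (z1-z3)(z2-z4) = (-3) * 9 = -27
Step 2: (z1-z4)(z2-z3) = 10 * (-4) = -40
Step 3: Cross-ratio = 27/40 = 27/40

27/40


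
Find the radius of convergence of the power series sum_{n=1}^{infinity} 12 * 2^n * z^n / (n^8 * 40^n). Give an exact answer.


Step 1: General term a_n = 12 * 2^n / (n^8 * 40^n)
Step 2: By the root test, |a_n|^(1/n) = 12^(1/n) * 2 / (n^(8/n) * 40) -> 2/40 as n -> infinity (since 12^(1/n) -> 1 and n^(8/n) -> 1)
Step 3: R = 1/lim|a_n|^(1/n) = 40/2 = 20

20


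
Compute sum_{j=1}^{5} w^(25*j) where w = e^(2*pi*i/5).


Step 1: The sum sum_{j=1}^{n} w^(k*j) equals n if n | k, else 0.
Step 2: Here n = 5, k = 25
Step 3: Does n divide k? 5 | 25 -> True
Step 4: Sum = 5

5


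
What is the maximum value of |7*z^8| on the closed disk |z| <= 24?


Step 1: On |z| = 24, |f(z)| = 7 * |z|^8 = 7 * 24^8
Step 2: By maximum modulus principle, maximum is on boundary.
Step 3: Maximum = 7 * 110075314176 = 770527199232

770527199232


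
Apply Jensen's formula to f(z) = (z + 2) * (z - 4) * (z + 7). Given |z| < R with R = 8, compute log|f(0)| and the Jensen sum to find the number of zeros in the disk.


Jensen's formula: (1/2pi)*integral log|f(Re^it)|dt = log|f(0)| + sum_{|a_k|<R} log(R/|a_k|)
Step 1: f(0) = 2 * (-4) * 7 = -56
Step 2: log|f(0)| = log|-2| + log|4| + log|-7| = 4.0254
Step 3: Zeros inside |z| < 8: -2, 4, -7
Step 4: Jensen sum = log(8/2) + log(8/4) + log(8/7) = 2.213
Step 5: n(R) = number of terms in the Jensen sum = count of zeros inside |z| < 8 = 3

3


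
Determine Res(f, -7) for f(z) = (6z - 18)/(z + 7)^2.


Step 1: Pole of order 2 at z = -7
Step 2: Res = lim d/dz [(z + 7)^2 * f(z)] as z -> -7
Step 3: (z + 7)^2 * f(z) = 6z - 18
Step 4: d/dz[6z - 18] = 6

6


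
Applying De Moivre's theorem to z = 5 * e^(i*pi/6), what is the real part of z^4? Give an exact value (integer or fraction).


Step 1: By De Moivre's theorem, z^4 = 5^4 * e^(i*4*pi/6) = 625 * (cos(2*pi/3) + i*sin(2*pi/3))
Step 2: |z|^4 = 5^4 = 625
Step 3: The angle 2*pi/3 already lies in [0, 2*pi)
Step 4: cos(2*pi/3) = -1/2
Step 5: Re(z^4) = 625 * (-1/2) = -625/2

-625/2


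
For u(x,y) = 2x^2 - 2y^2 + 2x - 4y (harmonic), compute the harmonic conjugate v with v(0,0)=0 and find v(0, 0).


Step 1: v_x = -u_y = 4y + 4
Step 2: v_y = u_x = 4x + 2
Step 3: v = 4xy + 4x + 2y + C
Step 4: v(0,0) = 0 => C = 0
Step 5: v(0, 0) = 0

0


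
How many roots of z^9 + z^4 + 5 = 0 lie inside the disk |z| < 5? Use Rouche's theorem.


Step 1: On |z| = 5 the three terms have sizes |z^9| = 5^9 = 1953125, |z^4| = 5^4 = 625, |5| = 5
Step 2: The dominant term is g(z) = z^9; let h(z) = z^4 + 5 so f = g + h
Step 3: On |z| = 5: |g| = 1953125 and |h| <= 625 + 5 = 630
Step 4: Since 1953125 > 630, |h| < |g| on |z| = 5, so by Rouche f has the same number of zeros as g inside |z| < 5
Step 5: g(z) = z^9 has 9 zeros (all at the origin) inside |z| < 5. Answer = 9

9


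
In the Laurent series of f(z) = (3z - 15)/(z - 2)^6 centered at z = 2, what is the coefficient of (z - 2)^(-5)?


Step 1: Write the numerator in powers of (z - 2): 3z - 15 = 3(z - 2) + (3*2 - 15) = 3(z - 2) - 9
Step 2: Divide by (z - 2)^6: f(z) = -9(z - 2)^(-6) + 3(z - 2)^(-5)
Step 3: This finite sum is the Laurent series of f about z = 2.
Step 4: Coefficient of (z - 2)^(-5) = coefficient of (z - 2) in the re-centred numerator = 3

3


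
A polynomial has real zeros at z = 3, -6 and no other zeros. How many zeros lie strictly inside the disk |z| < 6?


Step 1: Check each root:
  z = 3: |3| = 3 < 6
  z = -6: |-6| = 6 >= 6
Step 2: Count = 1

1


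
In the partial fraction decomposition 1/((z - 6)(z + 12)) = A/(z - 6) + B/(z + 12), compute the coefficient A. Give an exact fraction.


Step 1: Multiply both sides by (z - 6) and set z = 6
Step 2: A = 1 / (6 + 12)
Step 3: A = 1 / 18
Step 4: A = 1/18

1/18


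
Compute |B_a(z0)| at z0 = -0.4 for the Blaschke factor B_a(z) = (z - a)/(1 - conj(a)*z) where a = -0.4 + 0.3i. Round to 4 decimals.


Step 1: Numerator z0 - a = -0.4 - (-0.4 + 0.3i) = 0 - 0.3i
Step 2: Denominator 1 - conj(a)*z0 = 1 - (-0.4 - 0.3i)*(-0.4) = 0.84 - 0.12i
Step 3: |z0 - a|^2 = 0^2 + (-0.3)^2 = 0.09; |1 - conj(a)*z0|^2 = 0.84^2 + (-0.12)^2 = 0.72
Step 4: |B_a(-0.4)| = sqrt(0.09 / 0.72) = sqrt(0.125)
Step 5: = 0.3536

0.3536


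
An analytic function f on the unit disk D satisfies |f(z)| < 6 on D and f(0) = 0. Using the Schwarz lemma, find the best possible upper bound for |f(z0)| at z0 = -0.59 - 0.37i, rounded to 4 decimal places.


Step 1: g = f/6 maps D -> D with g(0) = 0, so by the Schwarz lemma |g(z)| <= |z|, i.e. |f(z)| <= 6|z|; this is sharp (f(z) = 6z).
Step 2: |z0|^2 = (-0.59)^2 + (-0.37)^2 = 0.485
Step 3: |z0| = sqrt(0.485) = 0.696419
Step 4: Best bound = 6 * |z0| = 6 * 0.696419 = 4.1785

4.1785


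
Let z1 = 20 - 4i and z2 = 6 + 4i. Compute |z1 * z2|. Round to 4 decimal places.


Step 1: |z1| = sqrt(20^2 + (-4)^2) = sqrt(416)
Step 2: |z2| = sqrt(6^2 + 4^2) = sqrt(52)
Step 3: |z1*z2| = |z1|*|z2| = sqrt(416) * sqrt(52) = sqrt(416 * 52) = sqrt(21632)
Step 4: = 147.0782

147.0782


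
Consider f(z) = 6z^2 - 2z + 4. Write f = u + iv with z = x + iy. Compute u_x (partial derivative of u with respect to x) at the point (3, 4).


Step 1: f(z) = 6(x+iy)^2 - 2(x+iy) + 4
Step 2: u = 6(x^2 - y^2) - 2x + 4
Step 3: u_x = 12x - 2
Step 4: At (3, 4): u_x = 36 - 2 = 34

34


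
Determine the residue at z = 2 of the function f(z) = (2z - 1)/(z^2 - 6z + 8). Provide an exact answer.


Step 1: Q(z) = z^2 - 6z + 8 = (z - 2)(z - 4)
Step 2: Q'(z) = 2z - 6
Step 3: Q'(2) = -2, P(2) = 3
Step 4: Res = P(2)/Q'(2) = 3/(-2) = -3/2

-3/2


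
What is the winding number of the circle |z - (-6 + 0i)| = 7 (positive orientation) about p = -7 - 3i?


Step 1: Center c = (-6, 0), radius = 7
Step 2: |p - c|^2 = (-1)^2 + (-3)^2 = 10
Step 3: r^2 = 49
Step 4: |p-c| < r so winding number = 1

1


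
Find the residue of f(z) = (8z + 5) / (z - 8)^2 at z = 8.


Step 1: Pole of order 2 at z = 8
Step 2: Res = lim d/dz [(z - 8)^2 * f(z)] as z -> 8
Step 3: (z - 8)^2 * f(z) = 8z + 5
Step 4: d/dz[8z + 5] = 8

8


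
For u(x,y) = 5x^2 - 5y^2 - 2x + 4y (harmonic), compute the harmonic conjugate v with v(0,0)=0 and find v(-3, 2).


Step 1: v_x = -u_y = 10y - 4
Step 2: v_y = u_x = 10x - 2
Step 3: v = 10xy - 4x - 2y + C
Step 4: v(0,0) = 0 => C = 0
Step 5: v(-3, 2) = -52

-52


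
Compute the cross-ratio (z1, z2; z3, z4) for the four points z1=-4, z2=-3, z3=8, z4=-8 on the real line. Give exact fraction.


Step 1: (z1-z3)(z2-z4) = (-12) * 5 = -60
Step 2: (z1-z4)(z2-z3) = 4 * (-11) = -44
Step 3: Cross-ratio = 60/44 = 15/11

15/11


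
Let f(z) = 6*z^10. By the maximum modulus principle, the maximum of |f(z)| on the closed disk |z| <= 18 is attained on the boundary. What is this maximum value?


Step 1: On |z| = 18, |f(z)| = 6 * |z|^10 = 6 * 18^10
Step 2: By maximum modulus principle, maximum is on boundary.
Step 3: Maximum = 6 * 3570467226624 = 21422803359744

21422803359744


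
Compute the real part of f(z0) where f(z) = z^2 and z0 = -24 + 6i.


Step 1: z0 = -24 + 6i
Step 2: z0^2 = (-24)^2 - 6^2 - 288i
Step 3: real part = 576 - 36 = 540

540


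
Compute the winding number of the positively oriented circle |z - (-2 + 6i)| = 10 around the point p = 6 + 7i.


Step 1: Center c = (-2, 6), radius = 10
Step 2: |p - c|^2 = 8^2 + 1^2 = 65
Step 3: r^2 = 100
Step 4: |p-c| < r so winding number = 1

1


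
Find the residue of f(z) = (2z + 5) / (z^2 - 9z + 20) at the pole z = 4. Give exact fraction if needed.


Step 1: Q(z) = z^2 - 9z + 20 = (z - 4)(z - 5)
Step 2: Q'(z) = 2z - 9
Step 3: Q'(4) = -1, P(4) = 13
Step 4: Res = P(4)/Q'(4) = 13/(-1) = -13

-13


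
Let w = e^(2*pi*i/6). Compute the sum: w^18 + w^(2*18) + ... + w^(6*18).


Step 1: The sum sum_{j=1}^{n} w^(k*j) equals n if n | k, else 0.
Step 2: Here n = 6, k = 18
Step 3: Does n divide k? 6 | 18 -> True
Step 4: Sum = 6

6


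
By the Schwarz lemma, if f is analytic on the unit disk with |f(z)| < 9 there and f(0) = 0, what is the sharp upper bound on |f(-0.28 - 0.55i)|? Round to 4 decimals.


Step 1: g = f/9 maps D -> D with g(0) = 0, so by the Schwarz lemma |g(z)| <= |z|, i.e. |f(z)| <= 9|z|; this is sharp (f(z) = 9z).
Step 2: |z0|^2 = (-0.28)^2 + (-0.55)^2 = 0.3809
Step 3: |z0| = sqrt(0.3809) = 0.617171
Step 4: Best bound = 9 * |z0| = 9 * 0.617171 = 5.5545

5.5545


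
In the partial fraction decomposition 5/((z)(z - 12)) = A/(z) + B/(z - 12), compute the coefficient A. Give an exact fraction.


Step 1: Multiply both sides by (z) and set z = 0
Step 2: A = 5 / (0 - 12)
Step 3: A = 5 / (-12)
Step 4: A = -5/12

-5/12


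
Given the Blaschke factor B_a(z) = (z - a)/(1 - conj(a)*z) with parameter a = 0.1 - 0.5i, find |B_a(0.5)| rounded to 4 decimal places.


Step 1: Numerator z0 - a = 0.5 - (0.1 - 0.5i) = 0.4 + 0.5i
Step 2: Denominator 1 - conj(a)*z0 = 1 - (0.1 + 0.5i)*0.5 = 0.95 - 0.25i
Step 3: |z0 - a|^2 = 0.4^2 + 0.5^2 = 0.41; |1 - conj(a)*z0|^2 = 0.95^2 + (-0.25)^2 = 0.965
Step 4: |B_a(0.5)| = sqrt(0.41 / 0.965) = sqrt(0.42487)
Step 5: = 0.6518

0.6518


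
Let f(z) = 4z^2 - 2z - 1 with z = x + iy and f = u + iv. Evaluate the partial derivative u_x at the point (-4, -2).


Step 1: f(z) = 4(x+iy)^2 - 2(x+iy) - 1
Step 2: u = 4(x^2 - y^2) - 2x - 1
Step 3: u_x = 8x - 2
Step 4: At (-4, -2): u_x = -32 - 2 = -34

-34


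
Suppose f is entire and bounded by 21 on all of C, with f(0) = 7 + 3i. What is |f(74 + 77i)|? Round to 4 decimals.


Step 1: By Liouville's theorem, a bounded entire function is constant.
Step 2: f(z) = f(0) = 7 + 3i for all z.
Step 3: |f(w)| = |7 + 3i| = sqrt(49 + 9)
Step 4: = 7.6158

7.6158


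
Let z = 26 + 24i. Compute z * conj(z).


Step 1: conj(z) = 26 - 24i
Step 2: z * conj(z) = 26^2 + 24^2
Step 3: = 676 + 576 = 1252

1252


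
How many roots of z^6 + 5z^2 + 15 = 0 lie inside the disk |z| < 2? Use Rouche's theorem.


Step 1: On |z| = 2 the three terms have sizes |z^6| = 2^6 = 64, |5z^2| = 5*2^2 = 20, |15| = 15
Step 2: The dominant term is g(z) = z^6; let h(z) = 5z^2 + 15 so f = g + h
Step 3: On |z| = 2: |g| = 64 and |h| <= 20 + 15 = 35
Step 4: Since 64 > 35, |h| < |g| on |z| = 2, so by Rouche f has the same number of zeros as g inside |z| < 2
Step 5: g(z) = z^6 has 6 zeros (all at the origin) inside |z| < 2. Answer = 6

6


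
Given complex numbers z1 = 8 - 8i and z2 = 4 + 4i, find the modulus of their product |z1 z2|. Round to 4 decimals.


Step 1: |z1| = sqrt(8^2 + (-8)^2) = sqrt(128)
Step 2: |z2| = sqrt(4^2 + 4^2) = sqrt(32)
Step 3: |z1*z2| = |z1|*|z2| = sqrt(128) * sqrt(32) = sqrt(128 * 32) = sqrt(4096)
Step 4: = 64.0

64.0


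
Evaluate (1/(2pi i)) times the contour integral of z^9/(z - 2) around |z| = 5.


Step 1: f(z) = z^9, a = 2 is inside |z| = 5
Step 2: By Cauchy integral formula: (1/(2pi*i)) * integral = f(a)
Step 3: f(2) = 2^9 = 512

512


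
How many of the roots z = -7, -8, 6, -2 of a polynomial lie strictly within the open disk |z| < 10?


Step 1: Check each root:
  z = -7: |-7| = 7 < 10
  z = -8: |-8| = 8 < 10
  z = 6: |6| = 6 < 10
  z = -2: |-2| = 2 < 10
Step 2: Count = 4

4


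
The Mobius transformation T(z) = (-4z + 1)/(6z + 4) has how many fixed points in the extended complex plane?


Step 1: Fixed points satisfy T(z) = z
Step 2: 6z^2 + 8z - 1 = 0
Step 3: Discriminant = 8^2 - 4*6*(-1) = 88
Step 4: Number of fixed points = 2

2


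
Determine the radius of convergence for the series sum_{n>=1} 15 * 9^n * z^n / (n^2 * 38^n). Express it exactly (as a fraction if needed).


Step 1: General term a_n = 15 * 9^n / (n^2 * 38^n)
Step 2: By the root test, |a_n|^(1/n) = 15^(1/n) * 9 / (n^(2/n) * 38) -> 9/38 as n -> infinity (since 15^(1/n) -> 1 and n^(2/n) -> 1)
Step 3: R = 1/lim|a_n|^(1/n) = 38/9

38/9


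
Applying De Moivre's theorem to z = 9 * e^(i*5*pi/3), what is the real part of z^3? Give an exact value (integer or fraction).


Step 1: By De Moivre's theorem, z^3 = 9^3 * e^(i*3*5*pi/3) = 729 * (cos(5*pi) + i*sin(5*pi))
Step 2: |z|^3 = 9^3 = 729
Step 3: Reduce the angle mod 2*pi: 5*pi - 4*pi = pi
Step 4: cos(pi) = -1
Step 5: Re(z^3) = 729 * (-1) = -729

-729


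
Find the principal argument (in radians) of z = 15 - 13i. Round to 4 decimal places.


Step 1: z = 15 - 13i
Step 2: arg(z) = atan2(-13, 15)
Step 3: arg(z) = -0.7141

-0.7141


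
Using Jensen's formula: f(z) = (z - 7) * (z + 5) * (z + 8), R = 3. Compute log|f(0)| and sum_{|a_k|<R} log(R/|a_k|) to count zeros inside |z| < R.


Jensen's formula: (1/2pi)*integral log|f(Re^it)|dt = log|f(0)| + sum_{|a_k|<R} log(R/|a_k|)
Step 1: f(0) = (-7) * 5 * 8 = -280
Step 2: log|f(0)| = log|7| + log|-5| + log|-8| = 5.6348
Step 3: Zeros inside |z| < 3: none
Step 4: Jensen sum = (empty sum) = 0
Step 5: n(R) = number of terms in the Jensen sum = count of zeros inside |z| < 3 = 0

0


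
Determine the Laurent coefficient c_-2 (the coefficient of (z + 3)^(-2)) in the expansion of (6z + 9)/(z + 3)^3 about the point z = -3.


Step 1: Write the numerator in powers of (z + 3): 6z + 9 = 6(z + 3) + (6*(-3) + 9) = 6(z + 3) - 9
Step 2: Divide by (z + 3)^3: f(z) = -9(z + 3)^(-3) + 6(z + 3)^(-2)
Step 3: This finite sum is the Laurent series of f about z = -3.
Step 4: Coefficient of (z + 3)^(-2) = coefficient of (z + 3) in the re-centred numerator = 6

6


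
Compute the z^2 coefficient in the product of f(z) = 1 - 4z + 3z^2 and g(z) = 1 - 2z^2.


Step 1: z^2 term in f*g comes from: (1)*(-2z^2) + (-4z)*(0) + (3z^2)*(1)
Step 2: = -2 + 0 + 3
Step 3: = 1

1


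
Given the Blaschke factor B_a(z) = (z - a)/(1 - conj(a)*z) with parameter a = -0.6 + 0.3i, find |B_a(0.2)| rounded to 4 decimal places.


Step 1: Numerator z0 - a = 0.2 - (-0.6 + 0.3i) = 0.8 - 0.3i
Step 2: Denominator 1 - conj(a)*z0 = 1 - (-0.6 - 0.3i)*0.2 = 1.12 + 0.06i
Step 3: |z0 - a|^2 = 0.8^2 + (-0.3)^2 = 0.73; |1 - conj(a)*z0|^2 = 1.12^2 + 0.06^2 = 1.258
Step 4: |B_a(0.2)| = sqrt(0.73 / 1.258) = sqrt(0.580286)
Step 5: = 0.7618

0.7618


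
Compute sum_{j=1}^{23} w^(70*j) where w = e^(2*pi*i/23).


Step 1: The sum sum_{j=1}^{n} w^(k*j) equals n if n | k, else 0.
Step 2: Here n = 23, k = 70
Step 3: Does n divide k? 23 | 70 -> False
Step 4: Sum = 0

0


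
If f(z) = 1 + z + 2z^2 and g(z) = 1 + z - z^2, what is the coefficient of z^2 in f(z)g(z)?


Step 1: z^2 term in f*g comes from: (1)*(-z^2) + (z)*(z) + (2z^2)*(1)
Step 2: = -1 + 1 + 2
Step 3: = 2

2


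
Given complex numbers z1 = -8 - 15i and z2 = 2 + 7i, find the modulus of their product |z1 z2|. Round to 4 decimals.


Step 1: |z1| = sqrt((-8)^2 + (-15)^2) = sqrt(289)
Step 2: |z2| = sqrt(2^2 + 7^2) = sqrt(53)
Step 3: |z1*z2| = |z1|*|z2| = sqrt(289) * sqrt(53) = sqrt(289 * 53) = sqrt(15317)
Step 4: = 123.7619

123.7619


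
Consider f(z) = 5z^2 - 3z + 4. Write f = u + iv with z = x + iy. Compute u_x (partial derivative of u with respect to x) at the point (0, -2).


Step 1: f(z) = 5(x+iy)^2 - 3(x+iy) + 4
Step 2: u = 5(x^2 - y^2) - 3x + 4
Step 3: u_x = 10x - 3
Step 4: At (0, -2): u_x = 0 - 3 = -3

-3


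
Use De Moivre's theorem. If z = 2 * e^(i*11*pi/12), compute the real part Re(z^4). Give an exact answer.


Step 1: By De Moivre's theorem, z^4 = 2^4 * e^(i*4*11*pi/12) = 16 * (cos(11*pi/3) + i*sin(11*pi/3))
Step 2: |z|^4 = 2^4 = 16
Step 3: Reduce the angle mod 2*pi: 11*pi/3 - 2*pi = 5*pi/3
Step 4: cos(5*pi/3) = 1/2
Step 5: Re(z^4) = 16 * 1/2 = 8

8


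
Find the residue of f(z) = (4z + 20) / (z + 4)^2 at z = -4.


Step 1: Pole of order 2 at z = -4
Step 2: Res = lim d/dz [(z + 4)^2 * f(z)] as z -> -4
Step 3: (z + 4)^2 * f(z) = 4z + 20
Step 4: d/dz[4z + 20] = 4

4


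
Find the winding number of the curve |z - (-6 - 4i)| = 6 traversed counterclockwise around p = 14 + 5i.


Step 1: Center c = (-6, -4), radius = 6
Step 2: |p - c|^2 = 20^2 + 9^2 = 481
Step 3: r^2 = 36
Step 4: |p-c| > r so winding number = 0

0


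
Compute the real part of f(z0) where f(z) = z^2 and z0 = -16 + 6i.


Step 1: z0 = -16 + 6i
Step 2: z0^2 = (-16)^2 - 6^2 - 192i
Step 3: real part = 256 - 36 = 220

220


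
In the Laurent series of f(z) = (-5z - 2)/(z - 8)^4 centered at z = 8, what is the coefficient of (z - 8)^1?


Step 1: Write the numerator in powers of (z - 8): -5z - 2 = -5(z - 8) + (-5*8 - 2) = -5(z - 8) - 42
Step 2: Divide by (z - 8)^4: f(z) = -42(z - 8)^(-4) - 5(z - 8)^(-3)
Step 3: This finite sum is the Laurent series of f about z = 8.
Step 4: Only the powers -4 and -3 appear, so the coefficient of (z - 8)^1 = 0

0


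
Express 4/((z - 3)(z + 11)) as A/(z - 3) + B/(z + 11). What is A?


Step 1: Multiply both sides by (z - 3) and set z = 3
Step 2: A = 4 / (3 + 11)
Step 3: A = 4 / 14
Step 4: A = 2/7

2/7


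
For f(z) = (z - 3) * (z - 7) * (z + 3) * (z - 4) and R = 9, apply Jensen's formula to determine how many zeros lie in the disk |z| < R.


Jensen's formula: (1/2pi)*integral log|f(Re^it)|dt = log|f(0)| + sum_{|a_k|<R} log(R/|a_k|)
Step 1: f(0) = (-3) * (-7) * 3 * (-4) = -252
Step 2: log|f(0)| = log|3| + log|7| + log|-3| + log|4| = 5.5294
Step 3: Zeros inside |z| < 9: 3, 7, -3, 4
Step 4: Jensen sum = log(9/3) + log(9/7) + log(9/3) + log(9/4) = 3.2595
Step 5: n(R) = number of terms in the Jensen sum = count of zeros inside |z| < 9 = 4

4


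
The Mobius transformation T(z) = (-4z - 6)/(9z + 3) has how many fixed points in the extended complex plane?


Step 1: Fixed points satisfy T(z) = z
Step 2: 9z^2 + 7z + 6 = 0
Step 3: Discriminant = 7^2 - 4*9*6 = -167
Step 4: Number of fixed points = 2

2


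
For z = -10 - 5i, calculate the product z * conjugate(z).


Step 1: conj(z) = -10 + 5i
Step 2: z * conj(z) = (-10)^2 + (-5)^2
Step 3: = 100 + 25 = 125

125


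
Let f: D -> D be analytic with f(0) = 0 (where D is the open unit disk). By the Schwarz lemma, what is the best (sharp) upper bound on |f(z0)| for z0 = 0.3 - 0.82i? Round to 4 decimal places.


Step 1: Schwarz lemma: if f: D -> D is analytic with f(0) = 0, then |f(z)| <= |z| for all z in D, and this is sharp (f(z) = z).
Step 2: |z0|^2 = 0.3^2 + (-0.82)^2 = 0.7624
Step 3: |z0| = sqrt(0.7624) = 0.873155
Step 4: Best bound = |z0| = 0.8732

0.8732


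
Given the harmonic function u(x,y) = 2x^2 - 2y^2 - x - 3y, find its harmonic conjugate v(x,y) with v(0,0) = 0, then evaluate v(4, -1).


Step 1: v_x = -u_y = 4y + 3
Step 2: v_y = u_x = 4x - 1
Step 3: v = 4xy + 3x - y + C
Step 4: v(0,0) = 0 => C = 0
Step 5: v(4, -1) = -3

-3


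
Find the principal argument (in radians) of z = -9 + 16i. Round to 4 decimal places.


Step 1: z = -9 + 16i
Step 2: arg(z) = atan2(16, -9)
Step 3: arg(z) = 2.0832

2.0832


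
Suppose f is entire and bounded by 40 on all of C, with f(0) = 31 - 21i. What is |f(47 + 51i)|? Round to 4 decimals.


Step 1: By Liouville's theorem, a bounded entire function is constant.
Step 2: f(z) = f(0) = 31 - 21i for all z.
Step 3: |f(w)| = |31 - 21i| = sqrt(961 + 441)
Step 4: = 37.4433

37.4433


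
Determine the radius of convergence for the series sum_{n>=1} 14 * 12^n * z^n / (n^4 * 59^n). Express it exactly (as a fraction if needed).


Step 1: General term a_n = 14 * 12^n / (n^4 * 59^n)
Step 2: By the root test, |a_n|^(1/n) = 14^(1/n) * 12 / (n^(4/n) * 59) -> 12/59 as n -> infinity (since 14^(1/n) -> 1 and n^(4/n) -> 1)
Step 3: R = 1/lim|a_n|^(1/n) = 59/12

59/12


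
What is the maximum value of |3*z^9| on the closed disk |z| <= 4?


Step 1: On |z| = 4, |f(z)| = 3 * |z|^9 = 3 * 4^9
Step 2: By maximum modulus principle, maximum is on boundary.
Step 3: Maximum = 3 * 262144 = 786432

786432


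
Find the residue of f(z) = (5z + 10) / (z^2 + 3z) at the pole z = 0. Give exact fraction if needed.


Step 1: Q(z) = z^2 + 3z = (z)(z + 3)
Step 2: Q'(z) = 2z + 3
Step 3: Q'(0) = 3, P(0) = 10
Step 4: Res = P(0)/Q'(0) = 10/3 = 10/3

10/3


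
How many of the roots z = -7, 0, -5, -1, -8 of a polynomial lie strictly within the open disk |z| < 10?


Step 1: Check each root:
  z = -7: |-7| = 7 < 10
  z = 0: |0| = 0 < 10
  z = -5: |-5| = 5 < 10
  z = -1: |-1| = 1 < 10
  z = -8: |-8| = 8 < 10
Step 2: Count = 5

5


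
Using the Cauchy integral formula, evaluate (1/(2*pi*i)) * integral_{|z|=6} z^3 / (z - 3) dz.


Step 1: f(z) = z^3, a = 3 is inside |z| = 6
Step 2: By Cauchy integral formula: (1/(2pi*i)) * integral = f(a)
Step 3: f(3) = 3^3 = 27

27


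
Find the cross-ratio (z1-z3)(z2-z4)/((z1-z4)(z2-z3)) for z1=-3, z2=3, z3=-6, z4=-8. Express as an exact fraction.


Step 1: (z1-z3)(z2-z4) = 3 * 11 = 33
Step 2: (z1-z4)(z2-z3) = 5 * 9 = 45
Step 3: Cross-ratio = 33/45 = 11/15

11/15


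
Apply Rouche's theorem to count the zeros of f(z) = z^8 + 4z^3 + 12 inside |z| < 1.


Step 1: On |z| = 1 the three terms have sizes |z^8| = 1^8 = 1, |4z^3| = 4*1^3 = 4, |12| = 12
Step 2: The dominant term is g(z) = 12; let h(z) = z^8 + 4z^3 so f = g + h
Step 3: On |z| = 1: |g| = 12 and |h| <= 1 + 4 = 5
Step 4: Since 12 > 5, |h| < |g| on |z| = 1, so by Rouche f has the same number of zeros as g inside |z| < 1
Step 5: g(z) = 12 is a nonzero constant with no zeros inside |z| < 1. Answer = 0

0


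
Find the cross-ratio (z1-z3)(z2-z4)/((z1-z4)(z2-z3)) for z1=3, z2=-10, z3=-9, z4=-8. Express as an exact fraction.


Step 1: (z1-z3)(z2-z4) = 12 * (-2) = -24
Step 2: (z1-z4)(z2-z3) = 11 * (-1) = -11
Step 3: Cross-ratio = 24/11 = 24/11

24/11


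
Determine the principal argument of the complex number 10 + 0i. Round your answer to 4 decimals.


Step 1: z = 10 + 0i
Step 2: arg(z) = atan2(0, 10)
Step 3: arg(z) = 0.0

0.0


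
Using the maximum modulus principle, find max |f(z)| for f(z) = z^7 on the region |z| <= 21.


Step 1: On |z| = 21, |f(z)| = |z|^7 = 21^7
Step 2: By maximum modulus principle, maximum is on boundary.
Step 3: Maximum = 1801088541 = 1801088541

1801088541


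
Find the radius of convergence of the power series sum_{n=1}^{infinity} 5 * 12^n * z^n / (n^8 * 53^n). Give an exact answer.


Step 1: General term a_n = 5 * 12^n / (n^8 * 53^n)
Step 2: By the root test, |a_n|^(1/n) = 5^(1/n) * 12 / (n^(8/n) * 53) -> 12/53 as n -> infinity (since 5^(1/n) -> 1 and n^(8/n) -> 1)
Step 3: R = 1/lim|a_n|^(1/n) = 53/12

53/12


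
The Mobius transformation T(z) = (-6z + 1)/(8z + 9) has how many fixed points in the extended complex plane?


Step 1: Fixed points satisfy T(z) = z
Step 2: 8z^2 + 15z - 1 = 0
Step 3: Discriminant = 15^2 - 4*8*(-1) = 257
Step 4: Number of fixed points = 2

2


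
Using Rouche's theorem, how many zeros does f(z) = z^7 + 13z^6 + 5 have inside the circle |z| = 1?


Step 1: On |z| = 1 the three terms have sizes |z^7| = 1^7 = 1, |13z^6| = 13*1^6 = 13, |5| = 5
Step 2: The dominant term is g(z) = 13z^6; let h(z) = z^7 + 5 so f = g + h
Step 3: On |z| = 1: |g| = 13 and |h| <= 1 + 5 = 6
Step 4: Since 13 > 6, |h| < |g| on |z| = 1, so by Rouche f has the same number of zeros as g inside |z| < 1
Step 5: g(z) = 13z^6 has 6 zeros (at the origin, multiplicity 6) inside |z| < 1. Answer = 6

6


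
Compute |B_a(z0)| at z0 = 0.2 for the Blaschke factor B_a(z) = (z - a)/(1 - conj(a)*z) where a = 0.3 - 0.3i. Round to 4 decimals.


Step 1: Numerator z0 - a = 0.2 - (0.3 - 0.3i) = -0.1 + 0.3i
Step 2: Denominator 1 - conj(a)*z0 = 1 - (0.3 + 0.3i)*0.2 = 0.94 - 0.06i
Step 3: |z0 - a|^2 = (-0.1)^2 + 0.3^2 = 0.1; |1 - conj(a)*z0|^2 = 0.94^2 + (-0.06)^2 = 0.8872
Step 4: |B_a(0.2)| = sqrt(0.1 / 0.8872) = sqrt(0.112714)
Step 5: = 0.3357

0.3357


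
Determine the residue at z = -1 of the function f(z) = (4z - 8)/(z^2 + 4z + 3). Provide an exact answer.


Step 1: Q(z) = z^2 + 4z + 3 = (z + 1)(z + 3)
Step 2: Q'(z) = 2z + 4
Step 3: Q'(-1) = 2, P(-1) = -12
Step 4: Res = P(-1)/Q'(-1) = -12/2 = -6

-6


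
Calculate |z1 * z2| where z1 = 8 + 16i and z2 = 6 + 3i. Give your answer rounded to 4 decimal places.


Step 1: |z1| = sqrt(8^2 + 16^2) = sqrt(320)
Step 2: |z2| = sqrt(6^2 + 3^2) = sqrt(45)
Step 3: |z1*z2| = |z1|*|z2| = sqrt(320) * sqrt(45) = sqrt(320 * 45) = sqrt(14400)
Step 4: = 120.0

120.0


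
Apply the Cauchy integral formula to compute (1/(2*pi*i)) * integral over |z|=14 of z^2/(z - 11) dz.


Step 1: f(z) = z^2, a = 11 is inside |z| = 14
Step 2: By Cauchy integral formula: (1/(2pi*i)) * integral = f(a)
Step 3: f(11) = 11^2 = 121

121


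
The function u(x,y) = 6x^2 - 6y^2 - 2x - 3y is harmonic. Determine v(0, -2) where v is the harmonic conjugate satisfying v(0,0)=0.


Step 1: v_x = -u_y = 12y + 3
Step 2: v_y = u_x = 12x - 2
Step 3: v = 12xy + 3x - 2y + C
Step 4: v(0,0) = 0 => C = 0
Step 5: v(0, -2) = 4

4


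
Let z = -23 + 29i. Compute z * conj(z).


Step 1: conj(z) = -23 - 29i
Step 2: z * conj(z) = (-23)^2 + 29^2
Step 3: = 529 + 841 = 1370

1370


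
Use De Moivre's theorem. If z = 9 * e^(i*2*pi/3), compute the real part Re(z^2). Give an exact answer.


Step 1: By De Moivre's theorem, z^2 = 9^2 * e^(i*2*2*pi/3) = 81 * (cos(4*pi/3) + i*sin(4*pi/3))
Step 2: |z|^2 = 9^2 = 81
Step 3: The angle 4*pi/3 already lies in [0, 2*pi)
Step 4: cos(4*pi/3) = -1/2
Step 5: Re(z^2) = 81 * (-1/2) = -81/2

-81/2


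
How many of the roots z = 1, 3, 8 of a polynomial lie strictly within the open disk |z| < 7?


Step 1: Check each root:
  z = 1: |1| = 1 < 7
  z = 3: |3| = 3 < 7
  z = 8: |8| = 8 >= 7
Step 2: Count = 2

2


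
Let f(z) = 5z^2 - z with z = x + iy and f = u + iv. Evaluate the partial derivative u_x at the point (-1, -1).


Step 1: f(z) = 5(x+iy)^2 - (x+iy) + 0
Step 2: u = 5(x^2 - y^2) - x + 0
Step 3: u_x = 10x - 1
Step 4: At (-1, -1): u_x = -10 - 1 = -11

-11


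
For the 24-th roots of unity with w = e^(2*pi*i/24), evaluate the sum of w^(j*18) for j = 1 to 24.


Step 1: The sum sum_{j=1}^{n} w^(k*j) equals n if n | k, else 0.
Step 2: Here n = 24, k = 18
Step 3: Does n divide k? 24 | 18 -> False
Step 4: Sum = 0

0


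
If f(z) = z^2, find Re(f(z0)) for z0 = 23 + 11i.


Step 1: z0 = 23 + 11i
Step 2: z0^2 = 23^2 - 11^2 + 506i
Step 3: real part = 529 - 121 = 408

408


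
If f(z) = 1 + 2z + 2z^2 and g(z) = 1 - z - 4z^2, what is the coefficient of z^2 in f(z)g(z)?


Step 1: z^2 term in f*g comes from: (1)*(-4z^2) + (2z)*(-z) + (2z^2)*(1)
Step 2: = -4 - 2 + 2
Step 3: = -4

-4


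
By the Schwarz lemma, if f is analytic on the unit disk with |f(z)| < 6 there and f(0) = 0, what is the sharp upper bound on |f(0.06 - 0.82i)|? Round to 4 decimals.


Step 1: g = f/6 maps D -> D with g(0) = 0, so by the Schwarz lemma |g(z)| <= |z|, i.e. |f(z)| <= 6|z|; this is sharp (f(z) = 6z).
Step 2: |z0|^2 = 0.06^2 + (-0.82)^2 = 0.676
Step 3: |z0| = sqrt(0.676) = 0.822192
Step 4: Best bound = 6 * |z0| = 6 * 0.822192 = 4.9332

4.9332


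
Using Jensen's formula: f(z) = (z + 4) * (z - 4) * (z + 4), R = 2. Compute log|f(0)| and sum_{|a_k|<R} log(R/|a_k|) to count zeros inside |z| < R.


Jensen's formula: (1/2pi)*integral log|f(Re^it)|dt = log|f(0)| + sum_{|a_k|<R} log(R/|a_k|)
Step 1: f(0) = 4 * (-4) * 4 = -64
Step 2: log|f(0)| = log|-4| + log|4| + log|-4| = 4.1589
Step 3: Zeros inside |z| < 2: none
Step 4: Jensen sum = (empty sum) = 0
Step 5: n(R) = number of terms in the Jensen sum = count of zeros inside |z| < 2 = 0

0


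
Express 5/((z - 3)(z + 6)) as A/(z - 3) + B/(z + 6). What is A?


Step 1: Multiply both sides by (z - 3) and set z = 3
Step 2: A = 5 / (3 + 6)
Step 3: A = 5 / 9
Step 4: A = 5/9

5/9


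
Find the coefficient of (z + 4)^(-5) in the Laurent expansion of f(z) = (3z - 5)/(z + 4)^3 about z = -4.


Step 1: Write the numerator in powers of (z + 4): 3z - 5 = 3(z + 4) + (3*(-4) - 5) = 3(z + 4) - 17
Step 2: Divide by (z + 4)^3: f(z) = -17(z + 4)^(-3) + 3(z + 4)^(-2)
Step 3: This finite sum is the Laurent series of f about z = -4.
Step 4: Only the powers -3 and -2 appear, so the coefficient of (z + 4)^(-5) = 0

0


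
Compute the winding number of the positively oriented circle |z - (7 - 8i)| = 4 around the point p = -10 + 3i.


Step 1: Center c = (7, -8), radius = 4
Step 2: |p - c|^2 = (-17)^2 + 11^2 = 410
Step 3: r^2 = 16
Step 4: |p-c| > r so winding number = 0

0


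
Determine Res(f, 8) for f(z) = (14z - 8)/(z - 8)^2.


Step 1: Pole of order 2 at z = 8
Step 2: Res = lim d/dz [(z - 8)^2 * f(z)] as z -> 8
Step 3: (z - 8)^2 * f(z) = 14z - 8
Step 4: d/dz[14z - 8] = 14

14


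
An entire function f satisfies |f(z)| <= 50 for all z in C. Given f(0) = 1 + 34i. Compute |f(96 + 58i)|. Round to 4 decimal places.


Step 1: By Liouville's theorem, a bounded entire function is constant.
Step 2: f(z) = f(0) = 1 + 34i for all z.
Step 3: |f(w)| = |1 + 34i| = sqrt(1 + 1156)
Step 4: = 34.0147

34.0147


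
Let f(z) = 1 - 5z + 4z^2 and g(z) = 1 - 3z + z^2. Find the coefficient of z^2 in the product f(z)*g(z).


Step 1: z^2 term in f*g comes from: (1)*(z^2) + (-5z)*(-3z) + (4z^2)*(1)
Step 2: = 1 + 15 + 4
Step 3: = 20

20


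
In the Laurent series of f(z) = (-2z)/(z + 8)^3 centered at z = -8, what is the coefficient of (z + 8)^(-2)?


Step 1: Write the numerator in powers of (z + 8): -2z = -2(z + 8) + (-2*(-8) + 0) = -2(z + 8) + 16
Step 2: Divide by (z + 8)^3: f(z) = 16(z + 8)^(-3) - 2(z + 8)^(-2)
Step 3: This finite sum is the Laurent series of f about z = -8.
Step 4: Coefficient of (z + 8)^(-2) = coefficient of (z + 8) in the re-centred numerator = -2

-2
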